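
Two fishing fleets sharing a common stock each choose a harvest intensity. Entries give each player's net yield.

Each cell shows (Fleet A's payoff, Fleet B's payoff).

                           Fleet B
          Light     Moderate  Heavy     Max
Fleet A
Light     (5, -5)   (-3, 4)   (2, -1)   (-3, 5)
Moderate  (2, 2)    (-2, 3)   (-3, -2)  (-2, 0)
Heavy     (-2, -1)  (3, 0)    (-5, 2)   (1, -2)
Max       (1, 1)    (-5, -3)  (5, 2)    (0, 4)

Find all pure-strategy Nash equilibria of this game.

Check each profile: it is a Nash equilibrium iff no player can strictly gain by switching unilaterally.
(Light, Light): Fleet B can switch to Moderate (-5 → 4). Not NE.
(Light, Moderate): Fleet A can switch to Moderate (-3 → -2). Not NE.
(Light, Heavy): Fleet A can switch to Max (2 → 5). Not NE.
(Light, Max): Fleet A can switch to Moderate (-3 → -2). Not NE.
(Moderate, Light): Fleet A can switch to Light (2 → 5). Not NE.
(Moderate, Moderate): Fleet A can switch to Heavy (-2 → 3). Not NE.
(Moderate, Heavy): Fleet A can switch to Light (-3 → 2). Not NE.
(Moderate, Max): Fleet A can switch to Heavy (-2 → 1). Not NE.
(The remaining 8 profiles each have a profitable deviation by the same check.)

This game has no pure Nash equilibrium.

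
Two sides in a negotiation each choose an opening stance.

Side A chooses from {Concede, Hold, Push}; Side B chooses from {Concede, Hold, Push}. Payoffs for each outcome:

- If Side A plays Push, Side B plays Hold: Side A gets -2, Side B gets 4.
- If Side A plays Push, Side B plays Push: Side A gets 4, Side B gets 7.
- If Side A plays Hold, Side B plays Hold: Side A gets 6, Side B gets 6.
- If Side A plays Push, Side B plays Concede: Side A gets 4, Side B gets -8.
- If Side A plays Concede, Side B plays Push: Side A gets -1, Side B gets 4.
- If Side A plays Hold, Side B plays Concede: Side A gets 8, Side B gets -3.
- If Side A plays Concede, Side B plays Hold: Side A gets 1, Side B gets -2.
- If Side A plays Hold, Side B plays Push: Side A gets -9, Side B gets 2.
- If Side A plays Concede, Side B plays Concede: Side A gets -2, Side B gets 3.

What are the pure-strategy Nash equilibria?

Pure-strategy Nash equilibria: (Hold, Hold) and (Push, Push)

Side A against Concede: payoffs -2, 8, 4 → best response Hold.
Side A against Hold: payoffs 1, 6, -2 → best response Hold.
Side A against Push: payoffs -1, -9, 4 → best response Push.
Side B against Concede: payoffs 3, -2, 4 → best response Push.
Side B against Hold: payoffs -3, 6, 2 → best response Hold.
Side B against Push: payoffs -8, 4, 7 → best response Push.
Mutual best responses: (Hold, Hold); (Push, Push).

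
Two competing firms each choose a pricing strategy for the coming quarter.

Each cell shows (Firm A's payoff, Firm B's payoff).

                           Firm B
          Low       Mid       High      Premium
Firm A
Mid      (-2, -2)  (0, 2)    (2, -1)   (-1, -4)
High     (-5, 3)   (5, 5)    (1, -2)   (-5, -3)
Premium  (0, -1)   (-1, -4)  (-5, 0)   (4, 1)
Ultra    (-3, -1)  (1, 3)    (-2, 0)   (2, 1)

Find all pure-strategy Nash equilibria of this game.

Pure-strategy Nash equilibria: (High, Mid), (Premium, Premium)

For each player, find the best response to each opponent profile; mutual best responses are the pure NE.
Firm A against Low: payoffs -2, -5, 0, -3 → best response Premium.
Firm A against Mid: payoffs 0, 5, -1, 1 → best response High.
Firm A against High: payoffs 2, 1, -5, -2 → best response Mid.
Firm A against Premium: payoffs -1, -5, 4, 2 → best response Premium.
Firm B against Mid: payoffs -2, 2, -1, -4 → best response Mid.
Firm B against High: payoffs 3, 5, -2, -3 → best response Mid.
Firm B against Premium: payoffs -1, -4, 0, 1 → best response Premium.
Firm B against Ultra: payoffs -1, 3, 0, 1 → best response Mid.
Mutual best responses: (High, Mid); (Premium, Premium).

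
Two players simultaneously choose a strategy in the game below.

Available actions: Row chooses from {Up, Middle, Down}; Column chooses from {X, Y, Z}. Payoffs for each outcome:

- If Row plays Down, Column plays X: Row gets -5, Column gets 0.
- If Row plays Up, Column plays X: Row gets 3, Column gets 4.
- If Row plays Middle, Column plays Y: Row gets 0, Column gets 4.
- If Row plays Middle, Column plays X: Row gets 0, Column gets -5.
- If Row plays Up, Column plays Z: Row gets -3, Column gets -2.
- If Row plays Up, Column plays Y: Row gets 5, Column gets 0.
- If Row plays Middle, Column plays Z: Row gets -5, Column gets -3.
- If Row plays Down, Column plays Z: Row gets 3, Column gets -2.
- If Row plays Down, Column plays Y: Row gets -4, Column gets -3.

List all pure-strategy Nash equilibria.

Pure NE: (Up, X)

For each player, find the best response to each opponent profile; mutual best responses are the pure NE.
Row against X: payoffs 3, 0, -5 → best response Up.
Row against Y: payoffs 5, 0, -4 → best response Up.
Row against Z: payoffs -3, -5, 3 → best response Down.
Column against Up: payoffs 4, 0, -2 → best response X.
Column against Middle: payoffs -5, 4, -3 → best response Y.
Column against Down: payoffs 0, -3, -2 → best response X.
Mutual best responses: (Up, X).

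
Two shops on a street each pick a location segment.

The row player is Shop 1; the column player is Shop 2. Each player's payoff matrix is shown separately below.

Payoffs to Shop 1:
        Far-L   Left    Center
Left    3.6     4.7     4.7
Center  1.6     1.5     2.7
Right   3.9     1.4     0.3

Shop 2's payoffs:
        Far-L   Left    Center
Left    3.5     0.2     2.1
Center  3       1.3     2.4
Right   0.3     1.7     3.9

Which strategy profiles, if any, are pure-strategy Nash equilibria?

There is no pure-strategy Nash equilibrium.

Shop 1 against Far-L: payoffs 3.6, 1.6, 3.9 → best response Right.
Shop 1 against Left: payoffs 4.7, 1.5, 1.4 → best response Left.
Shop 1 against Center: payoffs 4.7, 2.7, 0.3 → best response Left.
Shop 2 against Left: payoffs 3.5, 0.2, 2.1 → best response Far-L.
Shop 2 against Center: payoffs 3, 1.3, 2.4 → best response Far-L.
Shop 2 against Right: payoffs 0.3, 1.7, 3.9 → best response Center.
No profile is a mutual best response for all players.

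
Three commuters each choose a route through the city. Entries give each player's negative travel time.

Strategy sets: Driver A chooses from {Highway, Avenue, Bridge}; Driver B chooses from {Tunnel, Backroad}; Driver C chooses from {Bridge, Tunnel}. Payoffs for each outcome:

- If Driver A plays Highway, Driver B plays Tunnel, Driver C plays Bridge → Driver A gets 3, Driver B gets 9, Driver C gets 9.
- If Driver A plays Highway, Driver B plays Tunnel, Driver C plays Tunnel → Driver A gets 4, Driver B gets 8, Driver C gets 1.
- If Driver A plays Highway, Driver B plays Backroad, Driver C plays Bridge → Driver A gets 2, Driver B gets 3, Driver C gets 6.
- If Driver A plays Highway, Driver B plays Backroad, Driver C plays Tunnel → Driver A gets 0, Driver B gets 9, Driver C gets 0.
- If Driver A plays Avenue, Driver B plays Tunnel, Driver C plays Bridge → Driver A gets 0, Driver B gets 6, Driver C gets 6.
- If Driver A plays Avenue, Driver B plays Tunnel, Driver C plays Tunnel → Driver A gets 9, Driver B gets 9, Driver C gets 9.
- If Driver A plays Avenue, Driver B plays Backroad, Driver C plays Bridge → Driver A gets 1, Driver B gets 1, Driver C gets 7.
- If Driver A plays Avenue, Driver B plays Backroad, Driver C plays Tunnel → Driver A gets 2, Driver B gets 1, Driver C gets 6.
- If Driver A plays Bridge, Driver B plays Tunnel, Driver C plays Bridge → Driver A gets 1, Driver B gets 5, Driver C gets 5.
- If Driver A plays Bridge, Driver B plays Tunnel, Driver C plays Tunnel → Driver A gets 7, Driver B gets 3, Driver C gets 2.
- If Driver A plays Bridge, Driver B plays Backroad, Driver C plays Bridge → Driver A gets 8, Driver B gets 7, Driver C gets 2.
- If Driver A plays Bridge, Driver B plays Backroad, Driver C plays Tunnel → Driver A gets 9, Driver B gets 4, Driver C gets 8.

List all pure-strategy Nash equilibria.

(Highway, Tunnel, Bridge); (Avenue, Tunnel, Tunnel); (Bridge, Backroad, Tunnel)

(Highway, Tunnel, Bridge): Driver A gets 3, best alternative 1; Driver B gets 9, best alternative 3; Driver C gets 9, best alternative 1. No profitable deviation — NE.
(Highway, Tunnel, Tunnel): Driver A can switch to Avenue (4 → 9). Not NE.
(Highway, Backroad, Bridge): Driver A can switch to Bridge (2 → 8). Not NE.
(Highway, Backroad, Tunnel): Driver A can switch to Avenue (0 → 2). Not NE.
(Avenue, Tunnel, Bridge): Driver A can switch to Highway (0 → 3). Not NE.
(Avenue, Tunnel, Tunnel): Driver A gets 9, best alternative 7; Driver B gets 9, best alternative 1; Driver C gets 9, best alternative 6. No profitable deviation — NE.
(Avenue, Backroad, Bridge): Driver A can switch to Highway (1 → 2). Not NE.
(Avenue, Backroad, Tunnel): Driver A can switch to Bridge (2 → 9). Not NE.
(Bridge, Backroad, Tunnel): Driver A gets 9, best alternative 2; Driver B gets 4, best alternative 3; Driver C gets 8, best alternative 2. No profitable deviation — NE.
(The remaining 3 profiles each have a profitable deviation by the same check.)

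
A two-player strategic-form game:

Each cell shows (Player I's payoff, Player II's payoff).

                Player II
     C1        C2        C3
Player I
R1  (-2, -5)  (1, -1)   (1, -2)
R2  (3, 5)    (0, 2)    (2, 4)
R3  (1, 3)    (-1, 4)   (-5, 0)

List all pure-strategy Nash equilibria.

(R1, C1): Player I can switch to R2 (-2 → 3). Not NE.
(R1, C2): Player I gets 1, best alternative 0; Player II gets -1, best alternative -2. No profitable deviation — NE.
(R1, C3): Player I can switch to R2 (1 → 2). Not NE.
(R2, C1): Player I gets 3, best alternative 1; Player II gets 5, best alternative 4. No profitable deviation — NE.
(R2, C2): Player I can switch to R1 (0 → 1). Not NE.
(R2, C3): Player II can switch to C1 (4 → 5). Not NE.
(R3, C1): Player I can switch to R2 (1 → 3). Not NE.
(R3, C2): Player I can switch to R1 (-1 → 1). Not NE.
(The remaining 1 profile has a profitable deviation by the same check.)

(R1, C2), (R2, C1)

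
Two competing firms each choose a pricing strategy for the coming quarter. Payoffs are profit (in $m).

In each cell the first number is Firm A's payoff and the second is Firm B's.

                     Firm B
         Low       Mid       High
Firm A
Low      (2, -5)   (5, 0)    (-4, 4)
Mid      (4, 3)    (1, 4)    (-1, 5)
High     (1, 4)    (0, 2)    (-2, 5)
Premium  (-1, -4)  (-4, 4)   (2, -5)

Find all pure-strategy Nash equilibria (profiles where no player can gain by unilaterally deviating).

Firm A against Low: payoffs 2, 4, 1, -1 → best response Mid.
Firm A against Mid: payoffs 5, 1, 0, -4 → best response Low.
Firm A against High: payoffs -4, -1, -2, 2 → best response Premium.
Firm B against Low: payoffs -5, 0, 4 → best response High.
Firm B against Mid: payoffs 3, 4, 5 → best response High.
Firm B against High: payoffs 4, 2, 5 → best response High.
Firm B against Premium: payoffs -4, 4, -5 → best response Mid.
No profile is a mutual best response for all players.

This game has no pure Nash equilibrium.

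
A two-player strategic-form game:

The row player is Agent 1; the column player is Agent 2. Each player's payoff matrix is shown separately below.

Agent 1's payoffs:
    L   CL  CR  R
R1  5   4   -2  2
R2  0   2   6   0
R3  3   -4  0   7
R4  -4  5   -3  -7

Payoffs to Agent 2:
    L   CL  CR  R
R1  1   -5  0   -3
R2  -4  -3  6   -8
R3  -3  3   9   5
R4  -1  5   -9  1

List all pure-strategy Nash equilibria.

Agent 1 against L: payoffs 5, 0, 3, -4 → best response R1.
Agent 1 against CL: payoffs 4, 2, -4, 5 → best response R4.
Agent 1 against CR: payoffs -2, 6, 0, -3 → best response R2.
Agent 1 against R: payoffs 2, 0, 7, -7 → best response R3.
Agent 2 against R1: payoffs 1, -5, 0, -3 → best response L.
Agent 2 against R2: payoffs -4, -3, 6, -8 → best response CR.
Agent 2 against R3: payoffs -3, 3, 9, 5 → best response CR.
Agent 2 against R4: payoffs -1, 5, -9, 1 → best response CL.
Mutual best responses: (R1, L); (R2, CR); (R4, CL).

The pure Nash equilibria are (R1, L); (R2, CR); (R4, CL).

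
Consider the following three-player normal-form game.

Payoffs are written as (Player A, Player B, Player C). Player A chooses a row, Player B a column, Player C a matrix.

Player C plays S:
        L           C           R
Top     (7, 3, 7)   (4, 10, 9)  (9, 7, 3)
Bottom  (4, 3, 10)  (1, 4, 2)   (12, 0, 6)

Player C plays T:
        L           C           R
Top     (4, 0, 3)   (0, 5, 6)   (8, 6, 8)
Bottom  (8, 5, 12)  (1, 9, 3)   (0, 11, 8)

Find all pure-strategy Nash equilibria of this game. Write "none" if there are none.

Player A against (L, S): payoffs 7, 4 → best response Top.
Player A against (L, T): payoffs 4, 8 → best response Bottom.
Player A against (C, S): payoffs 4, 1 → best response Top.
Player A against (C, T): payoffs 0, 1 → best response Bottom.
Player A against (R, S): payoffs 9, 12 → best response Bottom.
Player A against (R, T): payoffs 8, 0 → best response Top.
Player B against (Top, S): payoffs 3, 10, 7 → best response C.
Player B against (Top, T): payoffs 0, 5, 6 → best response R.
Player B against (Bottom, S): payoffs 3, 4, 0 → best response C.
Player B against (Bottom, T): payoffs 5, 9, 11 → best response R.
Player C against (Top, L): payoffs 7, 3 → best response S.
Player C against (Top, C): payoffs 9, 6 → best response S.
Player C against (Top, R): payoffs 3, 8 → best response T.
Player C against (Bottom, L): payoffs 10, 12 → best response T.
Player C against (Bottom, C): payoffs 2, 3 → best response T.
Player C against (Bottom, R): payoffs 6, 8 → best response T.
Mutual best responses: (Top, C, S); (Top, R, T).

The pure Nash equilibria are (Top, C, S), (Top, R, T).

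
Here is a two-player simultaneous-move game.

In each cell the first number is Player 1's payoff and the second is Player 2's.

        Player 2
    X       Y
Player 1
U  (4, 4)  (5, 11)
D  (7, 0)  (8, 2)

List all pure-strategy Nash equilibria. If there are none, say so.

Player 1 against X: payoffs 4, 7 → best response D.
Player 1 against Y: payoffs 5, 8 → best response D.
Player 2 against U: payoffs 4, 11 → best response Y.
Player 2 against D: payoffs 0, 2 → best response Y.
Mutual best responses: (D, Y).

The unique pure-strategy Nash equilibrium is (D, Y).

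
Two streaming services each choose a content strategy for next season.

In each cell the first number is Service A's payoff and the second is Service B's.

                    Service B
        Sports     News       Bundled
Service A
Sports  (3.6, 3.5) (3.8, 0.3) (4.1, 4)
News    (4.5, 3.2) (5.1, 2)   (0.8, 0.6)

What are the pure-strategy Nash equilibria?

(Sports, Bundled) and (News, Sports)

Mark each player's best response to every combination of opponents' strategies; a profile where every player is best-responding is a pure Nash equilibrium.
Service A against Sports: payoffs 3.6, 4.5 → best response News.
Service A against News: payoffs 3.8, 5.1 → best response News.
Service A against Bundled: payoffs 4.1, 0.8 → best response Sports.
Service B against Sports: payoffs 3.5, 0.3, 4 → best response Bundled.
Service B against News: payoffs 3.2, 2, 0.6 → best response Sports.
Mutual best responses: (Sports, Bundled); (News, Sports).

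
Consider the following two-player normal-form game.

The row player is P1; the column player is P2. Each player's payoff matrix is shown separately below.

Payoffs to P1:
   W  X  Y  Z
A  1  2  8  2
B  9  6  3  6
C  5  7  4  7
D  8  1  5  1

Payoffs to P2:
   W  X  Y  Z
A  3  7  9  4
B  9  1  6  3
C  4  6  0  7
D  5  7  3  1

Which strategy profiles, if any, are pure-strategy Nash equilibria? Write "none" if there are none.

(A, W): P1 can switch to B (1 → 9). Not NE.
(A, X): P1 can switch to B (2 → 6). Not NE.
(A, Y): P1 gets 8, best alternative 5; P2 gets 9, best alternative 7. No profitable deviation — NE.
(A, Z): P1 can switch to B (2 → 6). Not NE.
(B, W): P1 gets 9, best alternative 8; P2 gets 9, best alternative 6. No profitable deviation — NE.
(B, X): P1 can switch to C (6 → 7). Not NE.
(B, Y): P1 can switch to A (3 → 8). Not NE.
(B, Z): P1 can switch to C (6 → 7). Not NE.
(C, W): P1 can switch to B (5 → 9). Not NE.
(C, X): P2 can switch to Z (6 → 7). Not NE.
(C, Z): P1 gets 7, best alternative 6; P2 gets 7, best alternative 6. No profitable deviation — NE.
(The remaining 5 profiles each have a profitable deviation by the same check.)

(A, Y), (B, W), (C, Z)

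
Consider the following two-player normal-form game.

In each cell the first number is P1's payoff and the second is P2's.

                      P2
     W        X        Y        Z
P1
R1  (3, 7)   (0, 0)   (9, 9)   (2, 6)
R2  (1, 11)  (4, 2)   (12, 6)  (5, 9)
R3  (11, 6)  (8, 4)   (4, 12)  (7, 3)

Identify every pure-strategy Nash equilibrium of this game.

P1 against W: payoffs 3, 1, 11 → best response R3.
P1 against X: payoffs 0, 4, 8 → best response R3.
P1 against Y: payoffs 9, 12, 4 → best response R2.
P1 against Z: payoffs 2, 5, 7 → best response R3.
P2 against R1: payoffs 7, 0, 9, 6 → best response Y.
P2 against R2: payoffs 11, 2, 6, 9 → best response W.
P2 against R3: payoffs 6, 4, 12, 3 → best response Y.
No profile is a mutual best response for all players.

No pure-strategy Nash equilibrium.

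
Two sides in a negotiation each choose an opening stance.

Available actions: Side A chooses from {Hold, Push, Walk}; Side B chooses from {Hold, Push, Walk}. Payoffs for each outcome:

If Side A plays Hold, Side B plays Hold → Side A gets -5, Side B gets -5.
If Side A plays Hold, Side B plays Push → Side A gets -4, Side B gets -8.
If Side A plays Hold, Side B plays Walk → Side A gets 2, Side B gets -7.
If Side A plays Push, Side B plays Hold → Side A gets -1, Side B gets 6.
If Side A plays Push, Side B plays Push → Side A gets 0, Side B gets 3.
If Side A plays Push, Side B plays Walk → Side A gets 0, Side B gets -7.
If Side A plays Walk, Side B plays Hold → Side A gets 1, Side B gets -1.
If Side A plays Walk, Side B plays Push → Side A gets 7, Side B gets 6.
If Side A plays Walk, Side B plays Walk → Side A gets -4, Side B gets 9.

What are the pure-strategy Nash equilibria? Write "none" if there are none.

Side A against Hold: payoffs -5, -1, 1 → best response Walk.
Side A against Push: payoffs -4, 0, 7 → best response Walk.
Side A against Walk: payoffs 2, 0, -4 → best response Hold.
Side B against Hold: payoffs -5, -8, -7 → best response Hold.
Side B against Push: payoffs 6, 3, -7 → best response Hold.
Side B against Walk: payoffs -1, 6, 9 → best response Walk.
No profile is a mutual best response for all players.

There is no pure-strategy Nash equilibrium.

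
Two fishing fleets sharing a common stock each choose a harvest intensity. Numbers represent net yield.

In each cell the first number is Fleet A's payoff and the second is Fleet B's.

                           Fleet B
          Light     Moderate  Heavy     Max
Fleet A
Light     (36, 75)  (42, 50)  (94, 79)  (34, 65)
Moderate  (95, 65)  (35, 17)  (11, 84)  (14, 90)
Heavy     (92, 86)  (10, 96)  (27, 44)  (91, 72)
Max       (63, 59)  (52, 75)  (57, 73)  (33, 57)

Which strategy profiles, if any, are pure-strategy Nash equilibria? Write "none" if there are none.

The pure Nash equilibria are (Light, Heavy), (Max, Moderate).

(Light, Light): Fleet A can switch to Moderate (36 → 95). Not NE.
(Light, Moderate): Fleet A can switch to Max (42 → 52). Not NE.
(Light, Heavy): Fleet A gets 94, best alternative 57; Fleet B gets 79, best alternative 75. No profitable deviation — NE.
(Light, Max): Fleet A can switch to Heavy (34 → 91). Not NE.
(Moderate, Light): Fleet B can switch to Heavy (65 → 84). Not NE.
(Moderate, Moderate): Fleet A can switch to Light (35 → 42). Not NE.
(Moderate, Heavy): Fleet A can switch to Light (11 → 94). Not NE.
(Max, Moderate): Fleet A gets 52, best alternative 42; Fleet B gets 75, best alternative 73. No profitable deviation — NE.
(The remaining 8 profiles each have a profitable deviation by the same check.)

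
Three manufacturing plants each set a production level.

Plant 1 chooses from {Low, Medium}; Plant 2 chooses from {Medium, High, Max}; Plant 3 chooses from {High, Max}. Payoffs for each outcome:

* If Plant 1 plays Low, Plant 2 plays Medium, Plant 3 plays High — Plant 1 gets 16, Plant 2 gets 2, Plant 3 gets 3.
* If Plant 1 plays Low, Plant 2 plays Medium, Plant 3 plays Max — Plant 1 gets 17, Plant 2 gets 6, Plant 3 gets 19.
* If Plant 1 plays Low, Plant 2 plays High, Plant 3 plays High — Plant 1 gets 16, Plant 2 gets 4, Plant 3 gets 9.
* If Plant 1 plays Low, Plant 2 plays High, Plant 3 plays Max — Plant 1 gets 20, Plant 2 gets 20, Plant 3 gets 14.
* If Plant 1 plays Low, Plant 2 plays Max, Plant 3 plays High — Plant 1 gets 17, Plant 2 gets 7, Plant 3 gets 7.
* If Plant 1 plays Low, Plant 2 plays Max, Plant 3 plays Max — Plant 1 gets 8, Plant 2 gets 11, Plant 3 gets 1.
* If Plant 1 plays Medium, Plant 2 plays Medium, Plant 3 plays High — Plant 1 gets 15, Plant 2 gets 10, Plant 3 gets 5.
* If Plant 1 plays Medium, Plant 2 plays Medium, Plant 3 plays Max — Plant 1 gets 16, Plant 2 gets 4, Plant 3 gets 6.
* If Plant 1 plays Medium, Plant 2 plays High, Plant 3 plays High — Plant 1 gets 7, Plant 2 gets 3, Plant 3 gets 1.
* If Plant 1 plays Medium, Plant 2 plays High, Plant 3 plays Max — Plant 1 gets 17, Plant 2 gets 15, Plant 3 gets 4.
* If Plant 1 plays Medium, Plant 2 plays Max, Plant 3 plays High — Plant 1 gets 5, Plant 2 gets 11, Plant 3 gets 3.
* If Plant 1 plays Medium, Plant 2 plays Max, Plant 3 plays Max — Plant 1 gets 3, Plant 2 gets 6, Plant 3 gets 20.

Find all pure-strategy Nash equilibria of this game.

(Low, Medium, High): Plant 2 can switch to High (2 → 4). Not NE.
(Low, Medium, Max): Plant 2 can switch to High (6 → 20). Not NE.
(Low, High, High): Plant 2 can switch to Max (4 → 7). Not NE.
(Low, High, Max): Plant 1 gets 20, best alternative 17; Plant 2 gets 20, best alternative 11; Plant 3 gets 14, best alternative 9. No profitable deviation — NE.
(Low, Max, High): Plant 1 gets 17, best alternative 5; Plant 2 gets 7, best alternative 4; Plant 3 gets 7, best alternative 1. No profitable deviation — NE.
(Low, Max, Max): Plant 2 can switch to High (11 → 20). Not NE.
(Medium, Medium, High): Plant 1 can switch to Low (15 → 16). Not NE.
(Medium, Medium, Max): Plant 1 can switch to Low (16 → 17). Not NE.
(Medium, High, High): Plant 1 can switch to Low (7 → 16). Not NE.
(Medium, High, Max): Plant 1 can switch to Low (17 → 20). Not NE.
(The remaining 2 profiles each have a profitable deviation by the same check.)

The pure Nash equilibria are (Low, High, Max); (Low, Max, High).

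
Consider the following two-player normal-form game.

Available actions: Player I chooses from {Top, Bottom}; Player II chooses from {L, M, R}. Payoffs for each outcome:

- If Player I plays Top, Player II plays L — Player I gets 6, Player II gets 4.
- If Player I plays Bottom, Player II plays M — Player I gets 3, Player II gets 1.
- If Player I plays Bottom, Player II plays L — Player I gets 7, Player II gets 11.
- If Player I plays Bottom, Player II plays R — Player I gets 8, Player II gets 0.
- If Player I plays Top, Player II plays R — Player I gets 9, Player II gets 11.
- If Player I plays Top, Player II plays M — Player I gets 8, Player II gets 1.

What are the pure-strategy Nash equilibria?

For each strategy profile, look for a profitable unilateral deviation.
(Top, L): Player I can switch to Bottom (6 → 7). Not NE.
(Top, M): Player II can switch to L (1 → 4). Not NE.
(Top, R): Player I gets 9, best alternative 8; Player II gets 11, best alternative 4. No profitable deviation — NE.
(Bottom, L): Player I gets 7, best alternative 6; Player II gets 11, best alternative 1. No profitable deviation — NE.
(Bottom, M): Player I can switch to Top (3 → 8). Not NE.
(Bottom, R): Player I can switch to Top (8 → 9). Not NE.

(Top, R) and (Bottom, L)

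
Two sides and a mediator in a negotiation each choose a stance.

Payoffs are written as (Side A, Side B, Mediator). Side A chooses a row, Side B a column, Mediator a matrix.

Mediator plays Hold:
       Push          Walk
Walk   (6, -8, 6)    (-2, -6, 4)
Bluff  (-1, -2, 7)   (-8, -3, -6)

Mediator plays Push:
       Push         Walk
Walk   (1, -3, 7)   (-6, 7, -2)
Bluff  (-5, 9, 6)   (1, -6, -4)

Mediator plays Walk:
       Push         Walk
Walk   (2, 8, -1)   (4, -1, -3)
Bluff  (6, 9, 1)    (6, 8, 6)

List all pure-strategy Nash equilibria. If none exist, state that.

Mark each player's best response to every combination of opponents' strategies; a profile where every player is best-responding is a pure Nash equilibrium.
Side A against (Push, Hold): payoffs 6, -1 → best response Walk.
Side A against (Push, Push): payoffs 1, -5 → best response Walk.
Side A against (Push, Walk): payoffs 2, 6 → best response Bluff.
Side A against (Walk, Hold): payoffs -2, -8 → best response Walk.
Side A against (Walk, Push): payoffs -6, 1 → best response Bluff.
Side A against (Walk, Walk): payoffs 4, 6 → best response Bluff.
Side B against (Walk, Hold): payoffs -8, -6 → best response Walk.
Side B against (Walk, Push): payoffs -3, 7 → best response Walk.
Side B against (Walk, Walk): payoffs 8, -1 → best response Push.
Side B against (Bluff, Hold): payoffs -2, -3 → best response Push.
Side B against (Bluff, Push): payoffs 9, -6 → best response Push.
Side B against (Bluff, Walk): payoffs 9, 8 → best response Push.
Mediator against (Walk, Push): payoffs 6, 7, -1 → best response Push.
Mediator against (Walk, Walk): payoffs 4, -2, -3 → best response Hold.
Mediator against (Bluff, Push): payoffs 7, 6, 1 → best response Hold.
Mediator against (Bluff, Walk): payoffs -6, -4, 6 → best response Walk.
Mutual best responses: (Walk, Walk, Hold).

Pure NE: (Walk, Walk, Hold)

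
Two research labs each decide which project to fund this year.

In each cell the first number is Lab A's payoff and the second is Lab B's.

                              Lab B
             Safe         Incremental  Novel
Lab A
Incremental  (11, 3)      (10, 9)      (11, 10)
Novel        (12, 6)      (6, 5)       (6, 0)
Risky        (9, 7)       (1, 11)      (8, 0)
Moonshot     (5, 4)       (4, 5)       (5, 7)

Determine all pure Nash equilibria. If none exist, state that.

Lab A against Safe: payoffs 11, 12, 9, 5 → best response Novel.
Lab A against Incremental: payoffs 10, 6, 1, 4 → best response Incremental.
Lab A against Novel: payoffs 11, 6, 8, 5 → best response Incremental.
Lab B against Incremental: payoffs 3, 9, 10 → best response Novel.
Lab B against Novel: payoffs 6, 5, 0 → best response Safe.
Lab B against Risky: payoffs 7, 11, 0 → best response Incremental.
Lab B against Moonshot: payoffs 4, 5, 7 → best response Novel.
Mutual best responses: (Incremental, Novel); (Novel, Safe).

The pure Nash equilibria are (Incremental, Novel), (Novel, Safe).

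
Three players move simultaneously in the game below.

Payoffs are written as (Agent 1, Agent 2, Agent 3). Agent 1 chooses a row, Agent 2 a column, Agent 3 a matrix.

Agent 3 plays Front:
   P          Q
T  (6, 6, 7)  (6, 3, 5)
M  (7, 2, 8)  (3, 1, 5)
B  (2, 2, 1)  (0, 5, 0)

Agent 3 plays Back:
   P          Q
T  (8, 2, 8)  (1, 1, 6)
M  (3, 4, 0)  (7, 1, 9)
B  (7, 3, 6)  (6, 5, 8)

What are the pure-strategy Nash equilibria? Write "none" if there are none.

For each player, find the best response to each opponent profile; mutual best responses are the pure NE.
Agent 1 against (P, Front): payoffs 6, 7, 2 → best response M.
Agent 1 against (P, Back): payoffs 8, 3, 7 → best response T.
Agent 1 against (Q, Front): payoffs 6, 3, 0 → best response T.
Agent 1 against (Q, Back): payoffs 1, 7, 6 → best response M.
Agent 2 against (T, Front): payoffs 6, 3 → best response P.
Agent 2 against (T, Back): payoffs 2, 1 → best response P.
Agent 2 against (M, Front): payoffs 2, 1 → best response P.
Agent 2 against (M, Back): payoffs 4, 1 → best response P.
Agent 2 against (B, Front): payoffs 2, 5 → best response Q.
Agent 2 against (B, Back): payoffs 3, 5 → best response Q.
Agent 3 against (T, P): payoffs 7, 8 → best response Back.
Agent 3 against (T, Q): payoffs 5, 6 → best response Back.
Agent 3 against (M, P): payoffs 8, 0 → best response Front.
Agent 3 against (M, Q): payoffs 5, 9 → best response Back.
Agent 3 against (B, P): payoffs 1, 6 → best response Back.
Agent 3 against (B, Q): payoffs 0, 8 → best response Back.
Mutual best responses: (T, P, Back); (M, P, Front).

Pure-strategy Nash equilibria: (T, P, Back) and (M, P, Front)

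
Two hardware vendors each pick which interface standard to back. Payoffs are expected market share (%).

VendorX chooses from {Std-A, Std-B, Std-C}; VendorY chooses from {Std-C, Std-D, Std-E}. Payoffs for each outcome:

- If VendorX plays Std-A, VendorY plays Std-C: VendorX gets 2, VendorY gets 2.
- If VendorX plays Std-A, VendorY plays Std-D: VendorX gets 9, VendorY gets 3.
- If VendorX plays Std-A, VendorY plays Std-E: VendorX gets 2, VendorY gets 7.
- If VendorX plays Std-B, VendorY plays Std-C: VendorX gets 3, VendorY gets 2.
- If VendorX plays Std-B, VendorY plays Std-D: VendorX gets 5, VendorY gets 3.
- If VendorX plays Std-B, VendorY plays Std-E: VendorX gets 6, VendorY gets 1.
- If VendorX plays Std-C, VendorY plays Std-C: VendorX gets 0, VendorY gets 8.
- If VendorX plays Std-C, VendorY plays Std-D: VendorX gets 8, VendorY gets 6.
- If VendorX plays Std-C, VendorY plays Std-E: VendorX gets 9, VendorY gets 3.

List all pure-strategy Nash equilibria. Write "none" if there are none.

none

Mark each player's best response to every combination of opponents' strategies; a profile where every player is best-responding is a pure Nash equilibrium.
VendorX against Std-C: payoffs 2, 3, 0 → best response Std-B.
VendorX against Std-D: payoffs 9, 5, 8 → best response Std-A.
VendorX against Std-E: payoffs 2, 6, 9 → best response Std-C.
VendorY against Std-A: payoffs 2, 3, 7 → best response Std-E.
VendorY against Std-B: payoffs 2, 3, 1 → best response Std-D.
VendorY against Std-C: payoffs 8, 6, 3 → best response Std-C.
No profile is a mutual best response for all players.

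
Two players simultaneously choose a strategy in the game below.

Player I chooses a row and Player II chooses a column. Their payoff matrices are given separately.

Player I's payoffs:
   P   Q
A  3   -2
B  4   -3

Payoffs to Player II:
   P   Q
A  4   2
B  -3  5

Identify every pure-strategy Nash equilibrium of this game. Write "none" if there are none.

none

Mark each player's best response to every combination of opponents' strategies; a profile where every player is best-responding is a pure Nash equilibrium.
Player I against P: payoffs 3, 4 → best response B.
Player I against Q: payoffs -2, -3 → best response A.
Player II against A: payoffs 4, 2 → best response P.
Player II against B: payoffs -3, 5 → best response Q.
No profile is a mutual best response for all players.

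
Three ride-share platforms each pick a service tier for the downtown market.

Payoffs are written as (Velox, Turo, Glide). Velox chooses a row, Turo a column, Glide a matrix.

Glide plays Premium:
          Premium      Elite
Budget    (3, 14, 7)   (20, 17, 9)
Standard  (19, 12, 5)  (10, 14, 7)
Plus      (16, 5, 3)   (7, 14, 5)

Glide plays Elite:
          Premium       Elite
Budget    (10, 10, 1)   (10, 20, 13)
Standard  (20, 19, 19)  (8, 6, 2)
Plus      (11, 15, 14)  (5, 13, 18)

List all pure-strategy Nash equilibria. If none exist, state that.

The pure Nash equilibria are (Budget, Elite, Elite) and (Standard, Premium, Elite).

(Budget, Premium, Premium): Velox can switch to Standard (3 → 19). Not NE.
(Budget, Premium, Elite): Velox can switch to Standard (10 → 20). Not NE.
(Budget, Elite, Premium): Glide can switch to Elite (9 → 13). Not NE.
(Budget, Elite, Elite): Velox gets 10, best alternative 8; Turo gets 20, best alternative 10; Glide gets 13, best alternative 9. No profitable deviation — NE.
(Standard, Premium, Premium): Turo can switch to Elite (12 → 14). Not NE.
(Standard, Premium, Elite): Velox gets 20, best alternative 11; Turo gets 19, best alternative 6; Glide gets 19, best alternative 5. No profitable deviation — NE.
(Standard, Elite, Premium): Velox can switch to Budget (10 → 20). Not NE.
(Standard, Elite, Elite): Velox can switch to Budget (8 → 10). Not NE.
(The remaining 4 profiles each have a profitable deviation by the same check.)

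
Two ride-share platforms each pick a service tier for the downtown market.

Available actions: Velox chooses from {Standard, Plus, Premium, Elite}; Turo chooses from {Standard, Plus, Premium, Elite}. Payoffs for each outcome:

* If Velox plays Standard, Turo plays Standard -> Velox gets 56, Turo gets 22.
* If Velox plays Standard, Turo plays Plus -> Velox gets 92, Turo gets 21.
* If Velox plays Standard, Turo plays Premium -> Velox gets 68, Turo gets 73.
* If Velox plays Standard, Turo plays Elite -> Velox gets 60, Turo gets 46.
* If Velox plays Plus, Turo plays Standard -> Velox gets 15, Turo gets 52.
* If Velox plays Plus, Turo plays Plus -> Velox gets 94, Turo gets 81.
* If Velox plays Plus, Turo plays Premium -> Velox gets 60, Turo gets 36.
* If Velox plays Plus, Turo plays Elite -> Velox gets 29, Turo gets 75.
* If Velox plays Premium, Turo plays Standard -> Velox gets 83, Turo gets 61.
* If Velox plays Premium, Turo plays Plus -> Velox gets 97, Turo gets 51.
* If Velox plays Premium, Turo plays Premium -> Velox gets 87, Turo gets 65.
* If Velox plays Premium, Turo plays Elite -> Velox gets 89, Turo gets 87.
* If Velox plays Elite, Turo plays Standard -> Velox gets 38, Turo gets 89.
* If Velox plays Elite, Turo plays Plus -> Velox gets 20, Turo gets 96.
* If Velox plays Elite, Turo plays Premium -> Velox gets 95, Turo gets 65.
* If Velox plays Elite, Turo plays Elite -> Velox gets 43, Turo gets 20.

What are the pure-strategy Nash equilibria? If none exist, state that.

Pure NE: (Premium, Elite)

(Standard, Standard): Velox can switch to Premium (56 → 83). Not NE.
(Standard, Plus): Velox can switch to Plus (92 → 94). Not NE.
(Standard, Premium): Velox can switch to Premium (68 → 87). Not NE.
(Standard, Elite): Velox can switch to Premium (60 → 89). Not NE.
(Plus, Standard): Velox can switch to Standard (15 → 56). Not NE.
(Plus, Plus): Velox can switch to Premium (94 → 97). Not NE.
(Premium, Elite): Velox gets 89, best alternative 60; Turo gets 87, best alternative 65. No profitable deviation — NE.
(The remaining 9 profiles each have a profitable deviation by the same check.)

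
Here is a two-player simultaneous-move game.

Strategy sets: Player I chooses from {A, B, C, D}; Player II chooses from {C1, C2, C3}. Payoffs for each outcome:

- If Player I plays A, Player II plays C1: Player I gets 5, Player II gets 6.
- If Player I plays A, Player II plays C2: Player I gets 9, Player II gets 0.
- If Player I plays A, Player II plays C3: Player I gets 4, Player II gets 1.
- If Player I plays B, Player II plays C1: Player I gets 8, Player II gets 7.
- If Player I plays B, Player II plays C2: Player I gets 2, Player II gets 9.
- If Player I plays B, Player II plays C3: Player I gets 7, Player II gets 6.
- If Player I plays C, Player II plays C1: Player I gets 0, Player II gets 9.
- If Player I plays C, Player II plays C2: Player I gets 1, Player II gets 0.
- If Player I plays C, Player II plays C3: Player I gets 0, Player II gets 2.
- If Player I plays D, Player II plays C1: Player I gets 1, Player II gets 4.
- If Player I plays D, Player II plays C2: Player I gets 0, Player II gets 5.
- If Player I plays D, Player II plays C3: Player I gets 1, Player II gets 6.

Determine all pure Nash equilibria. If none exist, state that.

No pure-strategy Nash equilibrium.

For each player, find the best response to each opponent profile; mutual best responses are the pure NE.
Player I against C1: payoffs 5, 8, 0, 1 → best response B.
Player I against C2: payoffs 9, 2, 1, 0 → best response A.
Player I against C3: payoffs 4, 7, 0, 1 → best response B.
Player II against A: payoffs 6, 0, 1 → best response C1.
Player II against B: payoffs 7, 9, 6 → best response C2.
Player II against C: payoffs 9, 0, 2 → best response C1.
Player II against D: payoffs 4, 5, 6 → best response C3.
No profile is a mutual best response for all players.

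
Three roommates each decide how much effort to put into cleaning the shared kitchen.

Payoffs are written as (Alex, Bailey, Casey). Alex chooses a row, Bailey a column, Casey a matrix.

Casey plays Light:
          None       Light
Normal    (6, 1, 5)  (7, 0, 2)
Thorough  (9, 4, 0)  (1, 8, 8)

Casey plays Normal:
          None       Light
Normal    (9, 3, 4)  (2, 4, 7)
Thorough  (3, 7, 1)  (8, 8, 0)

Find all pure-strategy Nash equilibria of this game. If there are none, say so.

There is no pure-strategy Nash equilibrium.

(Normal, None, Light): Alex can switch to Thorough (6 → 9). Not NE.
(Normal, None, Normal): Bailey can switch to Light (3 → 4). Not NE.
(Normal, Light, Light): Bailey can switch to None (0 → 1). Not NE.
(Normal, Light, Normal): Alex can switch to Thorough (2 → 8). Not NE.
(Thorough, None, Light): Bailey can switch to Light (4 → 8). Not NE.
(Thorough, None, Normal): Alex can switch to Normal (3 → 9). Not NE.
(Thorough, Light, Light): Alex can switch to Normal (1 → 7). Not NE.
(Thorough, Light, Normal): Casey can switch to Light (0 → 8). Not NE.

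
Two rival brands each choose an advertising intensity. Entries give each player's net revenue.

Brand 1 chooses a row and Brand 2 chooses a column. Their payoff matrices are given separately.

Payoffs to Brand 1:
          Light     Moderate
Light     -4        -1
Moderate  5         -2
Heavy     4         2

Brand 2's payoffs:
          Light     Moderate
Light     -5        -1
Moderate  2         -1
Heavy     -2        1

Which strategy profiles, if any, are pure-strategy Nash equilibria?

The pure Nash equilibria are (Moderate, Light); (Heavy, Moderate).

For each strategy profile, look for a profitable unilateral deviation.
(Light, Light): Brand 1 can switch to Moderate (-4 → 5). Not NE.
(Light, Moderate): Brand 1 can switch to Heavy (-1 → 2). Not NE.
(Moderate, Light): Brand 1 gets 5, best alternative 4; Brand 2 gets 2, best alternative -1. No profitable deviation — NE.
(Moderate, Moderate): Brand 1 can switch to Light (-2 → -1). Not NE.
(Heavy, Light): Brand 1 can switch to Moderate (4 → 5). Not NE.
(Heavy, Moderate): Brand 1 gets 2, best alternative -1; Brand 2 gets 1, best alternative -2. No profitable deviation — NE.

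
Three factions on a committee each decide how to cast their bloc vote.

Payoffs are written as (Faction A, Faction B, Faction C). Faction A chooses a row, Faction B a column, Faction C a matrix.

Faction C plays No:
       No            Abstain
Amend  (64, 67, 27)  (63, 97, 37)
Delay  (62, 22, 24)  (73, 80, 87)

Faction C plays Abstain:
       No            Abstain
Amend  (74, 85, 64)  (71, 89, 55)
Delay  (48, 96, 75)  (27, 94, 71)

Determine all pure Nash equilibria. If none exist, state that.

For each strategy profile, look for a profitable unilateral deviation.
(Amend, No, No): Faction B can switch to Abstain (67 → 97). Not NE.
(Amend, No, Abstain): Faction B can switch to Abstain (85 → 89). Not NE.
(Amend, Abstain, No): Faction A can switch to Delay (63 → 73). Not NE.
(Amend, Abstain, Abstain): Faction A gets 71, best alternative 27; Faction B gets 89, best alternative 85; Faction C gets 55, best alternative 37. No profitable deviation — NE.
(Delay, No, No): Faction A can switch to Amend (62 → 64). Not NE.
(Delay, No, Abstain): Faction A can switch to Amend (48 → 74). Not NE.
(Delay, Abstain, No): Faction A gets 73, best alternative 63; Faction B gets 80, best alternative 22; Faction C gets 87, best alternative 71. No profitable deviation — NE.
(Delay, Abstain, Abstain): Faction A can switch to Amend (27 → 71). Not NE.

The pure Nash equilibria are (Amend, Abstain, Abstain), (Delay, Abstain, No).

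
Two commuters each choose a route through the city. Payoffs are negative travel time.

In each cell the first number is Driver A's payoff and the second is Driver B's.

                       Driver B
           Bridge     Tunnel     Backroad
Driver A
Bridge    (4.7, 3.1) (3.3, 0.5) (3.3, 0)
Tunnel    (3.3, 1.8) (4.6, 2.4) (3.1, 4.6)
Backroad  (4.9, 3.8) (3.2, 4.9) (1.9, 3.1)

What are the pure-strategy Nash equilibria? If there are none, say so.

none

(Bridge, Bridge): Driver A can switch to Backroad (4.7 → 4.9). Not NE.
(Bridge, Tunnel): Driver A can switch to Tunnel (3.3 → 4.6). Not NE.
(Bridge, Backroad): Driver B can switch to Bridge (0 → 3.1). Not NE.
(Tunnel, Bridge): Driver A can switch to Bridge (3.3 → 4.7). Not NE.
(Tunnel, Tunnel): Driver B can switch to Backroad (2.4 → 4.6). Not NE.
(Tunnel, Backroad): Driver A can switch to Bridge (3.1 → 3.3). Not NE.
(The remaining 3 profiles each have a profitable deviation by the same check.)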